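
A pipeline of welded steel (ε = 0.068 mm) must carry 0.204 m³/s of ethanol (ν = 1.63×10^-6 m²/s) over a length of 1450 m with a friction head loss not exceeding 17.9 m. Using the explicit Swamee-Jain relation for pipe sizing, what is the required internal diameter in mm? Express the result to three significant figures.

Swamee-Jain (Type III): D = 0.66·[ε^1.25·(LQ²/(gh_f))^4.75 + ν·Q^9.4·(L/(gh_f))^5.2]^0.04
LQ²/(gh_f) = 0.3436; L/(gh_f) = 8.257
Term 1 = ε^1.25·(…)^4.75 = 3.86×10^-8; Term 2 = ν·Q^9.4·(…)^5.2 = 3.09×10^-8
D = 0.66·(3.86×10^-8 + 3.09×10^-8)^0.04 = 0.3414 m = 341 mm
Check: V = 2.23 m/s, Re = 4.67×10^5, f = 0.01560, h_f = 16.8 m ≈ 17.9 m ✓

D ≈ 341 mm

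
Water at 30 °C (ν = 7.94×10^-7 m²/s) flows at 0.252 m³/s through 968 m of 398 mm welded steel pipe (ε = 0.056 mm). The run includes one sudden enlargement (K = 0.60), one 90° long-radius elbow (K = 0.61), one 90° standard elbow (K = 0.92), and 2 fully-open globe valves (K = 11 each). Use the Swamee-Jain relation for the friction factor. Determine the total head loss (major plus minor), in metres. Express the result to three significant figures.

H_L ≈ 12.2 m

V = 4Q/(πD²) = 2.026 m/s; V²/2g = 0.2091 m
Re = 1.02×10^6, ε/D = 1.41×10^-4 → f = 0.01405 (Swamee-Jain)
Major: h_f = f(L/D)·V²/2g = 0.01405·2432·0.2091 = 7.148 m
Minor: ΣK = 24.1; h_m = ΣK·V²/2g = 5.046 m
Total H_L = 7.148 + 5.046 = 12.19 m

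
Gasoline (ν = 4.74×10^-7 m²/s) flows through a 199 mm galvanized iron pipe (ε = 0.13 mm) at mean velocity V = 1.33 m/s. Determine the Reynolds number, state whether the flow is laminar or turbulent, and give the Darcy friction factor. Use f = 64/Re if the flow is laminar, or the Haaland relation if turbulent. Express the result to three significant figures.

Re ≈ 5.58×10^5; turbulent; f ≈ 0.0184

Re = VD/ν = 1.330·0.199/4.74×10^-7 = 5.58×10^5
Re > 4000 → turbulent; ε/D = 6.53×10^-4
Haaland: f = 0.01842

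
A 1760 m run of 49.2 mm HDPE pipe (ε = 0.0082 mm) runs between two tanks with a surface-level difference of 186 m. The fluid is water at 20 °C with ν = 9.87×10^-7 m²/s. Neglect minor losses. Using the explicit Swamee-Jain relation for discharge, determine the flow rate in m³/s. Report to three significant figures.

Swamee-Jain (Type II): Q = -0.965·√(gD⁵h_f/L)·ln[ε/(3.7D) + √(3.17ν²L/(gD³h_f))]
√(gD⁵h_f/L) = √(9.81·0.0492⁵·186/1760) = 5.467×10^-4
ε/(3.7D) = 4.50×10^-5; √(3.17ν²L/(gD³h_f)) = 1.58×10^-4
Q = -0.965·5.467×10^-4·ln(2.032×10^-4) = 0.004485 m³/s
Check: V = 2.36 m/s, Re = 1.18×10^5, f = 0.01831, h_f = 186 m ≈ 186 m ✓

Q ≈ 0.00449 m³/s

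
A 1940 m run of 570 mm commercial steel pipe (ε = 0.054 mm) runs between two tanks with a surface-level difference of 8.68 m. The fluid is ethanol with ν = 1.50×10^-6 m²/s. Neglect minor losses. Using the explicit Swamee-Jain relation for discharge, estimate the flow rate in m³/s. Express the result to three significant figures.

Q ≈ 0.486 m³/s

Swamee-Jain (Type II): Q = -0.965·√(gD⁵h_f/L)·ln[ε/(3.7D) + √(3.17ν²L/(gD³h_f))]
√(gD⁵h_f/L) = √(9.81·0.570⁵·8.68/1940) = 0.05139
ε/(3.7D) = 2.56×10^-5; √(3.17ν²L/(gD³h_f)) = 2.96×10^-5
Q = -0.965·0.05139·ln(5.523×10^-5) = 0.4862 m³/s
Check: V = 1.91 m/s, Re = 7.24×10^5, f = 0.01384, h_f = 8.71 m ≈ 8.68 m ✓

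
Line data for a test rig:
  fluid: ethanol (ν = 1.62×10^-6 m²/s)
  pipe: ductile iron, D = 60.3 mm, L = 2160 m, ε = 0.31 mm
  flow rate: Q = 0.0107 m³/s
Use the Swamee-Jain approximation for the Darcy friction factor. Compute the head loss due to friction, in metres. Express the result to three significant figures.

h_f ≈ 807 m

V = 4Q/(πD²) = 4·0.0107/(π·0.0603²) = 3.747 m/s
Re = VD/ν = 3.747·0.0603/1.62×10^-6 = 1.39×10^5 → turbulent
ε/D = 0.31/60.3 = 0.00514
Swamee-Jain: f = 0.03150
h_f = f(L/D)V²/(2g) = 0.03150·(2160/0.0603)·3.747²/(2·9.81) = 807.5 m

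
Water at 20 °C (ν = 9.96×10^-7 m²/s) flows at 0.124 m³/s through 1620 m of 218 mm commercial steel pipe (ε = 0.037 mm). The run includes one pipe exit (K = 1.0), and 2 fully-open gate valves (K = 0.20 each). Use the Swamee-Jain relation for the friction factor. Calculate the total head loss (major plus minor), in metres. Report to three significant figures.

V = 4Q/(πD²) = 3.322 m/s; V²/2g = 0.5625 m
Re = 7.27×10^5, ε/D = 1.70×10^-4 → f = 0.01475 (Swamee-Jain)
Major: h_f = f(L/D)·V²/2g = 0.01475·7431·0.5625 = 61.64 m
Minor: ΣK = 1.40; h_m = ΣK·V²/2g = 0.7875 m
Total H_L = 61.64 + 0.7875 = 62.43 m

H_L ≈ 62.4 m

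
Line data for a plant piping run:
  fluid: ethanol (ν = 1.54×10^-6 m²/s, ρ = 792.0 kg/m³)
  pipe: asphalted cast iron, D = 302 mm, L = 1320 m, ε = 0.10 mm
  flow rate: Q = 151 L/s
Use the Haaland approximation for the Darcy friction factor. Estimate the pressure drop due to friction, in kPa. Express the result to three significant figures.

V = 4Q/(πD²) = 4·0.151/(π·0.302²) = 2.108 m/s
Re = VD/ν = 2.108·0.302/1.54×10^-6 = 4.13×10^5 → turbulent
ε/D = 0.10/302 = 3.31×10^-4
Haaland: f = 0.01660
h_f = f(L/D)V²/(2g) = 0.01660·(1320/0.302)·2.108²/(2·9.81) = 16.44 m
Δp = ρg·h_f = 792.0·9.81·16.44 = 127.7 kPa

Δp ≈ 128 kPa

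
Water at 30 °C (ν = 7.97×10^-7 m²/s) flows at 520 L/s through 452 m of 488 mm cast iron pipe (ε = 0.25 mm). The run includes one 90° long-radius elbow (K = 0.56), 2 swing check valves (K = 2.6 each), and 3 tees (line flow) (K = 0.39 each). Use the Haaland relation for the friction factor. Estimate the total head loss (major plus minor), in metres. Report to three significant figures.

H_L ≈ 8.96 m

V = 4Q/(πD²) = 2.780 m/s; V²/2g = 0.3940 m
Re = 1.70×10^6, ε/D = 5.12×10^-4 → f = 0.01708 (Haaland)
Major: h_f = f(L/D)·V²/2g = 0.01708·926.2·0.3940 = 6.233 m
Minor: ΣK = 6.93; h_m = ΣK·V²/2g = 2.730 m
Total H_L = 6.233 + 2.730 = 8.963 m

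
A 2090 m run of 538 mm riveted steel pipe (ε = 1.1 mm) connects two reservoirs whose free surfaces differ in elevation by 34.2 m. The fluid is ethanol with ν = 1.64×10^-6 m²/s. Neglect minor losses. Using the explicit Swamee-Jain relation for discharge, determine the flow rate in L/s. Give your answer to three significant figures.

Swamee-Jain (Type II): Q = -0.965·√(gD⁵h_f/L)·ln[ε/(3.7D) + √(3.17ν²L/(gD³h_f))]
√(gD⁵h_f/L) = √(9.81·0.538⁵·34.2/2090) = 0.08506
ε/(3.7D) = 5.53×10^-4; √(3.17ν²L/(gD³h_f)) = 1.85×10^-5
Q = -0.965·0.08506·ln(5.711×10^-4) = 0.6130 m³/s
Check: V = 2.70 m/s, Re = 8.85×10^5, f = 0.02384, h_f = 34.3 m ≈ 34.2 m ✓

Q ≈ 613 L/s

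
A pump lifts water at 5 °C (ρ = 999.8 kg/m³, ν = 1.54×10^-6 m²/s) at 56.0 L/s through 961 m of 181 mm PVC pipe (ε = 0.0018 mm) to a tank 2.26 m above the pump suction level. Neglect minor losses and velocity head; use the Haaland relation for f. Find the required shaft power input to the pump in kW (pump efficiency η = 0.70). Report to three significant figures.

P_shaft ≈ 16.7 kW

V = 4Q/(πD²) = 2.176 m/s; Re = 2.56×10^5; ε/D = 9.94×10^-6; f = 0.01485
h_f = f(L/D)V²/2g = 19.04 m
Total head H = z + h_f = 2.26 + 19.04 = 21.30 m
P_hyd = ρgQH = 999.8·9.81·0.0560·21.30 = 11.70 kW
P_shaft = P_hyd/η = 11.70/0.70 = 16.71 kW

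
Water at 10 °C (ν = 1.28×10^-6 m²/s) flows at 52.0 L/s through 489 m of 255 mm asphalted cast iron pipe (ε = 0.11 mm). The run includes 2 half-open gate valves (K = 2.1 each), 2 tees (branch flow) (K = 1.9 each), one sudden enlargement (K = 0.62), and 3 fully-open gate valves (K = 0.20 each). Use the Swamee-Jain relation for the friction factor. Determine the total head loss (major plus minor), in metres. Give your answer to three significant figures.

H_L ≈ 2.37 m

V = 4Q/(πD²) = 1.018 m/s; V²/2g = 0.05284 m
Re = 2.03×10^5, ε/D = 4.31×10^-4 → f = 0.01854 (Swamee-Jain)
Major: h_f = f(L/D)·V²/2g = 0.01854·1918·0.05284 = 1.878 m
Minor: ΣK = 9.22; h_m = ΣK·V²/2g = 0.4872 m
Total H_L = 1.878 + 0.4872 = 2.366 m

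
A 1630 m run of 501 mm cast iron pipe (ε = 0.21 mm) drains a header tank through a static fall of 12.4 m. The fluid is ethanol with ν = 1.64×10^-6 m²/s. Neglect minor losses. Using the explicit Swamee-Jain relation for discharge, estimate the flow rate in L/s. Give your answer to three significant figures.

Q ≈ 414 L/s

Swamee-Jain (Type II): Q = -0.965·√(gD⁵h_f/L)·ln[ε/(3.7D) + √(3.17ν²L/(gD³h_f))]
√(gD⁵h_f/L) = √(9.81·0.501⁵·12.4/1630) = 0.04853
ε/(3.7D) = 1.13×10^-4; √(3.17ν²L/(gD³h_f)) = 3.01×10^-5
Q = -0.965·0.04853·ln(1.434×10^-4) = 0.4145 m³/s
Check: V = 2.10 m/s, Re = 6.42×10^5, f = 0.01703, h_f = 12.5 m ≈ 12.4 m ✓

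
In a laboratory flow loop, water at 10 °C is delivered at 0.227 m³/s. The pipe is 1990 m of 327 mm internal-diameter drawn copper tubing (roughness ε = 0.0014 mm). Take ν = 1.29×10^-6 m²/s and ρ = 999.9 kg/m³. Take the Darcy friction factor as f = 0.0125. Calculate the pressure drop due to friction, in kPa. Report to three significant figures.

Δp ≈ 278 kPa

V = 4Q/(πD²) = 4·0.227/(π·0.327²) = 2.703 m/s
h_f = f(L/D)V²/(2g) = 0.01250·(1990/0.327)·2.703²/(2·9.81) = 28.33 m
Δp = ρg·h_f = 999.9·9.81·28.33 = 277.9 kPa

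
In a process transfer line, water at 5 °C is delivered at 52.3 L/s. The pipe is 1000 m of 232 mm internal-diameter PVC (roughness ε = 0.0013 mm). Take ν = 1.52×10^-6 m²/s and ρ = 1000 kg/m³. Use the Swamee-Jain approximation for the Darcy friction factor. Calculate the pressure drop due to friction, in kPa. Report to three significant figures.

Δp ≈ 52.0 kPa

V = 4Q/(πD²) = 4·0.0523/(π·0.232²) = 1.237 m/s
Re = VD/ν = 1.237·0.232/1.52×10^-6 = 1.89×10^5 → turbulent
ε/D = 0.0013/232 = 5.60×10^-6
Swamee-Jain: f = 0.01576
h_f = f(L/D)V²/(2g) = 0.01576·(1000/0.232)·1.237²/(2·9.81) = 5.299 m
Δp = ρg·h_f = 1000·9.81·5.299 = 51.98 kPa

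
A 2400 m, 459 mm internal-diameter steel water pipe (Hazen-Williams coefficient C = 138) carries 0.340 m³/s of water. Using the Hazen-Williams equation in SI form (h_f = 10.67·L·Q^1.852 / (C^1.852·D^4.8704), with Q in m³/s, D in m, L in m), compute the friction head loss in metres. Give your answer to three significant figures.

h_f ≈ 16.8 m

h_f = 10.67·2400·0.340^1.852 / (138^1.852·0.459^4.8704) = 16.78 m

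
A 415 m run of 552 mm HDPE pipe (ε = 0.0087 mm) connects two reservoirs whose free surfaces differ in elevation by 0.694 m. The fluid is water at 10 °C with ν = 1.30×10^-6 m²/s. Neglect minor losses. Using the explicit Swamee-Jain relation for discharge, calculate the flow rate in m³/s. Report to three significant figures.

Swamee-Jain (Type II): Q = -0.965·√(gD⁵h_f/L)·ln[ε/(3.7D) + √(3.17ν²L/(gD³h_f))]
√(gD⁵h_f/L) = √(9.81·0.552⁵·0.694/415) = 0.02900
ε/(3.7D) = 4.26×10^-6; √(3.17ν²L/(gD³h_f)) = 4.41×10^-5
Q = -0.965·0.02900·ln(4.832×10^-5) = 0.2781 m³/s
Check: V = 1.16 m/s, Re = 4.93×10^5, f = 0.01337, h_f = 0.692 m ≈ 0.694 m ✓

Q ≈ 0.278 m³/s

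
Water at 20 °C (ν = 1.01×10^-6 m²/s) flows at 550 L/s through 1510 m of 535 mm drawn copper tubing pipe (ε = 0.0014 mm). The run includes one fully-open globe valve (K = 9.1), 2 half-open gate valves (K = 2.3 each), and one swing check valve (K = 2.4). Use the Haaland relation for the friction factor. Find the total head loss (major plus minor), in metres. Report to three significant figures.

V = 4Q/(πD²) = 2.447 m/s; V²/2g = 0.3051 m
Re = 1.30×10^6, ε/D = 2.62×10^-6 → f = 0.01115 (Haaland)
Major: h_f = f(L/D)·V²/2g = 0.01115·2822·0.3051 = 9.599 m
Minor: ΣK = 16.1; h_m = ΣK·V²/2g = 4.912 m
Total H_L = 9.599 + 4.912 = 14.51 m

H_L ≈ 14.5 m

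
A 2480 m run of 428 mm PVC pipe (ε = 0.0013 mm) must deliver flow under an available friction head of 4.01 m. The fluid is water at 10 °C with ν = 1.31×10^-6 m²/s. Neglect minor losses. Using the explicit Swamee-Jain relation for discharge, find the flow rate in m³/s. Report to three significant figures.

Q ≈ 0.140 m³/s

Swamee-Jain (Type II): Q = -0.965·√(gD⁵h_f/L)·ln[ε/(3.7D) + √(3.17ν²L/(gD³h_f))]
√(gD⁵h_f/L) = √(9.81·0.428⁵·4.01/2480) = 0.01509
ε/(3.7D) = 8.21×10^-7; √(3.17ν²L/(gD³h_f)) = 6.61×10^-5
Q = -0.965·0.01509·ln(6.696×10^-5) = 0.1400 m³/s
Check: V = 0.973 m/s, Re = 3.18×10^5, f = 0.01426, h_f = 3.99 m ≈ 4.01 m ✓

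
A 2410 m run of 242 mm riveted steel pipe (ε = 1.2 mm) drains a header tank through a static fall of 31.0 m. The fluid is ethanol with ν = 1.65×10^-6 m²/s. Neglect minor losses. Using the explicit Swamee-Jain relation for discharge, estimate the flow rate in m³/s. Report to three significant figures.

Q ≈ 0.0648 m³/s

Swamee-Jain (Type II): Q = -0.965·√(gD⁵h_f/L)·ln[ε/(3.7D) + √(3.17ν²L/(gD³h_f))]
√(gD⁵h_f/L) = √(9.81·0.242⁵·31.0/2410) = 0.01023
ε/(3.7D) = 0.00134; √(3.17ν²L/(gD³h_f)) = 6.95×10^-5
Q = -0.965·0.01023·ln(0.001410) = 0.06483 m³/s
Check: V = 1.41 m/s, Re = 2.07×10^5, f = 0.03092, h_f = 31.2 m ≈ 31.0 m ✓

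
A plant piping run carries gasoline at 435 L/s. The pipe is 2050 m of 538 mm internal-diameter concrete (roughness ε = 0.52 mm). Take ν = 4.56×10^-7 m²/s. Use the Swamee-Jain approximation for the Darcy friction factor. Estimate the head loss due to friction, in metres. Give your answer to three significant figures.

V = 4Q/(πD²) = 4·0.435/(π·0.538²) = 1.914 m/s
Re = VD/ν = 1.914·0.538/4.56×10^-7 = 2.26×10^6 → turbulent
ε/D = 0.52/538 = 9.67×10^-4
Swamee-Jain: f = 0.01967
h_f = f(L/D)V²/(2g) = 0.01967·(2050/0.538)·1.914²/(2·9.81) = 13.99 m

h_f ≈ 14.0 m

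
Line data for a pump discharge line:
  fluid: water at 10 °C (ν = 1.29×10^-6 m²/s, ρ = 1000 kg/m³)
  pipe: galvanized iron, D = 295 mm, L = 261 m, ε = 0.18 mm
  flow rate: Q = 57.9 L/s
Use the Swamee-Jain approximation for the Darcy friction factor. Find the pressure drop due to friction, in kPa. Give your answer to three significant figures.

Δp ≈ 6.20 kPa

V = 4Q/(πD²) = 4·0.0579/(π·0.295²) = 0.8471 m/s
Re = VD/ν = 0.8471·0.295/1.29×10^-6 = 1.94×10^5 → turbulent
ε/D = 0.18/295 = 6.10×10^-4
Swamee-Jain: f = 0.01954
h_f = f(L/D)V²/(2g) = 0.01954·(261/0.295)·0.8471²/(2·9.81) = 0.6324 m
Δp = ρg·h_f = 1000·9.81·0.6324 = 6.204 kPa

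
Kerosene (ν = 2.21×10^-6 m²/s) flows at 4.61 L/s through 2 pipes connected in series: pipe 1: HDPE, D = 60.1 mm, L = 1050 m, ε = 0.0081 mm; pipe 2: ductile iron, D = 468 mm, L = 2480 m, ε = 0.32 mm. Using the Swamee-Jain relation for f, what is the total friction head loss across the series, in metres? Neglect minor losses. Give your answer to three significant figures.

Pipe 1: V = 1.625 m/s, Re = 4.42×10^4, ε/D = 1.35×10^-4, f = 0.02186, h_1 = f(L/D)V²/2g = 51.40 m
Pipe 2: V = 0.02680 m/s, Re = 5680, ε/D = 6.84×10^-4, f = 0.03734, h_2 = f(L/D)V²/2g = 0.007243 m
Series → Q common, losses add: H = Σh = 51.40 m

H ≈ 51.4 m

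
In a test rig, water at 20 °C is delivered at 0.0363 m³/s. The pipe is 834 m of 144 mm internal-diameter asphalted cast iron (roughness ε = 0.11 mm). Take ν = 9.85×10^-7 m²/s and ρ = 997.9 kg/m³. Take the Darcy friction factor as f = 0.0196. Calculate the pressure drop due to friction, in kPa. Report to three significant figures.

V = 4Q/(πD²) = 4·0.0363/(π·0.144²) = 2.229 m/s
h_f = f(L/D)V²/(2g) = 0.01960·(834/0.144)·2.229²/(2·9.81) = 28.74 m
Δp = ρg·h_f = 997.9·9.81·28.74 = 281.4 kPa

Δp ≈ 281 kPa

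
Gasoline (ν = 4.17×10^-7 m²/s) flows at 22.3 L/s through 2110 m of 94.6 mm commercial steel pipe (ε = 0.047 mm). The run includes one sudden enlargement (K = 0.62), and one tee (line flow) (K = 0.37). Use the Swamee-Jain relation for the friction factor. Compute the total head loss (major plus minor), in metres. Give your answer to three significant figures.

V = 4Q/(πD²) = 3.173 m/s; V²/2g = 0.5131 m
Re = 7.20×10^5, ε/D = 4.97×10^-4 → f = 0.01747 (Swamee-Jain)
Major: h_f = f(L/D)·V²/2g = 0.01747·22304·0.5131 = 200.0 m
Minor: ΣK = 0.990; h_m = ΣK·V²/2g = 0.5079 m
Total H_L = 200.0 + 0.5079 = 200.5 m

H_L ≈ 200 m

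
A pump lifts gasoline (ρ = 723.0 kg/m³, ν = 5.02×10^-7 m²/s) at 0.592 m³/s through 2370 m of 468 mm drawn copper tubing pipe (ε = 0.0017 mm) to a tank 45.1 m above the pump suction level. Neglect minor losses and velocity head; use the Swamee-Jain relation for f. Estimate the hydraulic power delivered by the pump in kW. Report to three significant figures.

P_hyd ≈ 315 kW

V = 4Q/(πD²) = 3.441 m/s; Re = 3.21×10^6; ε/D = 3.63×10^-6; f = 0.009817
h_f = f(L/D)V²/2g = 30.01 m
Total head H = z + h_f = 45.1 + 30.01 = 75.11 m
P_hyd = ρgQH = 723.0·9.81·0.592·75.11 = 315.4 kW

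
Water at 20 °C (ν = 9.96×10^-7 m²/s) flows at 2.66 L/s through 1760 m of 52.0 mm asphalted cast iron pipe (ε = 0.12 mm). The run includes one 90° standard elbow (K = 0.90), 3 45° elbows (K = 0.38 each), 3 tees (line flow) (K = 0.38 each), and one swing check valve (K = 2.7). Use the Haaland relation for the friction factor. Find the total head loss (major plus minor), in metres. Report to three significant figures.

H_L ≈ 72.0 m

V = 4Q/(πD²) = 1.253 m/s; V²/2g = 0.07996 m
Re = 6.54×10^4, ε/D = 0.00231 → f = 0.02643 (Haaland)
Major: h_f = f(L/D)·V²/2g = 0.02643·33846·0.07996 = 71.52 m
Minor: ΣK = 5.88; h_m = ΣK·V²/2g = 0.4702 m
Total H_L = 71.52 + 0.4702 = 71.99 m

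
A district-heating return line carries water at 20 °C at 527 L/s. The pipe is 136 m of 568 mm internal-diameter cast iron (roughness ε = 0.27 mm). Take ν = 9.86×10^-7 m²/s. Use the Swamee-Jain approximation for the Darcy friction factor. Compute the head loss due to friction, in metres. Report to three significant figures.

V = 4Q/(πD²) = 4·0.527/(π·0.568²) = 2.080 m/s
Re = VD/ν = 2.080·0.568/9.86×10^-7 = 1.20×10^6 → turbulent
ε/D = 0.27/568 = 4.75×10^-4
Swamee-Jain: f = 0.01704
h_f = f(L/D)V²/(2g) = 0.01704·(136/0.568)·2.080²/(2·9.81) = 0.8996 m

h_f ≈ 0.900 m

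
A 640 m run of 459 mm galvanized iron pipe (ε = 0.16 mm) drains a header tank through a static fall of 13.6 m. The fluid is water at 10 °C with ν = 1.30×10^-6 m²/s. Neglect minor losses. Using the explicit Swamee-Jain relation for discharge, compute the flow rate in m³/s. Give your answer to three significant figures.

Swamee-Jain (Type II): Q = -0.965·√(gD⁵h_f/L)·ln[ε/(3.7D) + √(3.17ν²L/(gD³h_f))]
√(gD⁵h_f/L) = √(9.81·0.459⁵·13.6/640) = 0.06517
ε/(3.7D) = 9.42×10^-5; √(3.17ν²L/(gD³h_f)) = 1.63×10^-5
Q = -0.965·0.06517·ln(1.105×10^-4) = 0.5729 m³/s
Check: V = 3.46 m/s, Re = 1.22×10^6, f = 0.01606, h_f = 13.7 m ≈ 13.6 m ✓

Q ≈ 0.573 m³/s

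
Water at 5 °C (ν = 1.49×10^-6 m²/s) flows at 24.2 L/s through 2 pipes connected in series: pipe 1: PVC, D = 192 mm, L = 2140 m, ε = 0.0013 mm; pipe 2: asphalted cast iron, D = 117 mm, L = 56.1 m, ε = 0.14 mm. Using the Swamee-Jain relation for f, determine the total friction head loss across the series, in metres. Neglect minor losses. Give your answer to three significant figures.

Pipe 1: V = 0.8358 m/s, Re = 1.08×10^5, ε/D = 6.77×10^-6, f = 0.01763, h_1 = f(L/D)V²/2g = 6.998 m
Pipe 2: V = 2.251 m/s, Re = 1.77×10^5, ε/D = 0.00120, f = 0.02209, h_2 = f(L/D)V²/2g = 2.735 m
Series → Q common, losses add: H = Σh = 9.733 m

H ≈ 9.73 m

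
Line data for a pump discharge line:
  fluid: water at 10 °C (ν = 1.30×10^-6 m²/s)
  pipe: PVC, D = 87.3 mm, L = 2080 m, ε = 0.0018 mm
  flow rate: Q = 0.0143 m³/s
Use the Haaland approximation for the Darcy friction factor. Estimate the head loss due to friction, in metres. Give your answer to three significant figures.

V = 4Q/(πD²) = 4·0.0143/(π·0.0873²) = 2.389 m/s
Re = VD/ν = 2.389·0.0873/1.30×10^-6 = 1.60×10^5 → turbulent
ε/D = 0.0018/87.3 = 2.06×10^-5
Haaland: f = 0.01630
h_f = f(L/D)V²/(2g) = 0.01630·(2080/0.0873)·2.389²/(2·9.81) = 113.0 m

h_f ≈ 113 m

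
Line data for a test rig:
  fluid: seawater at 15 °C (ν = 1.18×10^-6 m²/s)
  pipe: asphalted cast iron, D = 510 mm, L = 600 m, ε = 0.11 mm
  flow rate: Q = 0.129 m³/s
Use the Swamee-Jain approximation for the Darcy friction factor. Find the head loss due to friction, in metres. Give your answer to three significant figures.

V = 4Q/(πD²) = 4·0.129/(π·0.510²) = 0.6315 m/s
Re = VD/ν = 0.6315·0.510/1.18×10^-6 = 2.73×10^5 → turbulent
ε/D = 0.11/510 = 2.16×10^-4
Swamee-Jain: f = 0.01661
h_f = f(L/D)V²/(2g) = 0.01661·(600/0.510)·0.6315²/(2·9.81) = 0.3971 m

h_f ≈ 0.397 m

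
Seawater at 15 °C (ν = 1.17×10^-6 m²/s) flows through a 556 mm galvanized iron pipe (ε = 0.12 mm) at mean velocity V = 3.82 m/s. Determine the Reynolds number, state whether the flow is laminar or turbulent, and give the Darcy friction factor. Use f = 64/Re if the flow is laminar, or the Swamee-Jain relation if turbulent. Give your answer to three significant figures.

Re ≈ 1.82×10^6; turbulent; f ≈ 0.0146

Re = VD/ν = 3.820·0.556/1.17×10^-6 = 1.82×10^6
Re > 4000 → turbulent; ε/D = 2.16×10^-4
Swamee-Jain: f = 0.01455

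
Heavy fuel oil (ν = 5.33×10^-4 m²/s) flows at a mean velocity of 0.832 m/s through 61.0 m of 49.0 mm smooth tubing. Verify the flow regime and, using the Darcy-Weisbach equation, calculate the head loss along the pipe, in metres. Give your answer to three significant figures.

h_f ≈ 36.8 m

Re = VD/ν = 0.832·0.04900/5.33×10^-4 = 76.5 → laminar (Re < 2300)
f = 64/Re = 0.8367
h_f = f(L/D)V²/(2g) = 0.8367·(61.0/0.04900)·0.832²/(2·9.81) = 36.75 m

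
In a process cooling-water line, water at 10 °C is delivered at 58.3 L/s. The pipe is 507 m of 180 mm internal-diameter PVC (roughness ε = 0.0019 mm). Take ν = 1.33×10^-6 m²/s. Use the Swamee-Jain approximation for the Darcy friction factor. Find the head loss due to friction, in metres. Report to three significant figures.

V = 4Q/(πD²) = 4·0.0583/(π·0.180²) = 2.291 m/s
Re = VD/ν = 2.291·0.180/1.33×10^-6 = 3.10×10^5 → turbulent
ε/D = 0.0019/180 = 1.06×10^-5
Swamee-Jain: f = 0.01441
h_f = f(L/D)V²/(2g) = 0.01441·(507/0.180)·2.291²/(2·9.81) = 10.86 m

h_f ≈ 10.9 m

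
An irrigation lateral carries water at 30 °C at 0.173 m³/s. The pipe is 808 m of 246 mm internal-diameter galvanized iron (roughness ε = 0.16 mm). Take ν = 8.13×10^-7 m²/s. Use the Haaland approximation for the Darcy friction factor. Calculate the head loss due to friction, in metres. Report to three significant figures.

h_f ≈ 40.1 m

V = 4Q/(πD²) = 4·0.173/(π·0.246²) = 3.640 m/s
Re = VD/ν = 3.640·0.246/8.13×10^-7 = 1.10×10^6 → turbulent
ε/D = 0.16/246 = 6.50×10^-4
Haaland: f = 0.01810
h_f = f(L/D)V²/(2g) = 0.01810·(808/0.246)·3.640²/(2·9.81) = 40.14 m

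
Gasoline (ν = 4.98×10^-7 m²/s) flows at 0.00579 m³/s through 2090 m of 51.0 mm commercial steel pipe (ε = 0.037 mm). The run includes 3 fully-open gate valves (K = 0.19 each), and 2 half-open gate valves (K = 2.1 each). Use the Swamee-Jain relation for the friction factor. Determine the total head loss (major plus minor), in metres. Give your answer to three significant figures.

V = 4Q/(πD²) = 2.834 m/s; V²/2g = 0.4094 m
Re = 2.90×10^5, ε/D = 7.25×10^-4 → f = 0.01955 (Swamee-Jain)
Major: h_f = f(L/D)·V²/2g = 0.01955·40980·0.4094 = 328.1 m
Minor: ΣK = 4.77; h_m = ΣK·V²/2g = 1.953 m
Total H_L = 328.1 + 1.953 = 330.0 m

H_L ≈ 330 m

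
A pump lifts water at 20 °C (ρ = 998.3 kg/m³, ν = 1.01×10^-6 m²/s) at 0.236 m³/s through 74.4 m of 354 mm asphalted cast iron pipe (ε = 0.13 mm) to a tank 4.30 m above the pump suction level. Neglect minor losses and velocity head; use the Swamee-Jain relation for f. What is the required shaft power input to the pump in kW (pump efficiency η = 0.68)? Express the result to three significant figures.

P_shaft ≈ 18.1 kW

V = 4Q/(πD²) = 2.398 m/s; Re = 8.40×10^5; ε/D = 3.67×10^-4; f = 0.01644
h_f = f(L/D)V²/2g = 1.012 m
Total head H = z + h_f = 4.30 + 1.012 = 5.312 m
P_hyd = ρgQH = 998.3·9.81·0.236·5.312 = 12.28 kW
P_shaft = P_hyd/η = 12.28/0.68 = 18.06 kW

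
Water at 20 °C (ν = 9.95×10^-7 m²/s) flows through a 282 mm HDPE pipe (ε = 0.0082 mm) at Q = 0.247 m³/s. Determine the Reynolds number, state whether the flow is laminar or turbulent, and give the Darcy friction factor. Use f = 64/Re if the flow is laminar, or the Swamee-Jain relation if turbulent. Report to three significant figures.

Re ≈ 1.12×10^6; turbulent; f ≈ 0.0121

V = 4Q/(πD²) = 3.955 m/s
Re = VD/ν = 3.955·0.282/9.95×10^-7 = 1.12×10^6
Re > 4000 → turbulent; ε/D = 2.91×10^-5
Swamee-Jain: f = 0.01210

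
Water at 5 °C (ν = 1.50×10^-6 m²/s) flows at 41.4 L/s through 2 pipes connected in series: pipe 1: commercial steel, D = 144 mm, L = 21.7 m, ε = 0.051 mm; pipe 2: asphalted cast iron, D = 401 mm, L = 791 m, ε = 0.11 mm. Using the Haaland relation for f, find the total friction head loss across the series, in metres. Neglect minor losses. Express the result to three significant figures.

Pipe 1: V = 2.542 m/s, Re = 2.44×10^5, ε/D = 3.54×10^-4, f = 0.01748, h_1 = f(L/D)V²/2g = 0.8677 m
Pipe 2: V = 0.3278 m/s, Re = 8.76×10^4, ε/D = 2.74×10^-4, f = 0.01949, h_2 = f(L/D)V²/2g = 0.2105 m
Series → Q common, losses add: H = Σh = 1.078 m

H ≈ 1.08 m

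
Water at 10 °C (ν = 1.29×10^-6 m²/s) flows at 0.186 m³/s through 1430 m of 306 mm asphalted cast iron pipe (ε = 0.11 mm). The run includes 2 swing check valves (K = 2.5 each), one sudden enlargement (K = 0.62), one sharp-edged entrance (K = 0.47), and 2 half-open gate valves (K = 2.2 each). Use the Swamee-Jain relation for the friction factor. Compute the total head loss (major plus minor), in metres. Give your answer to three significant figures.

H_L ≈ 28.8 m

V = 4Q/(πD²) = 2.529 m/s; V²/2g = 0.3260 m
Re = 6.00×10^5, ε/D = 3.59×10^-4 → f = 0.01665 (Swamee-Jain)
Major: h_f = f(L/D)·V²/2g = 0.01665·4673·0.3260 = 25.37 m
Minor: ΣK = 10.5; h_m = ΣK·V²/2g = 3.420 m
Total H_L = 25.37 + 3.420 = 28.79 m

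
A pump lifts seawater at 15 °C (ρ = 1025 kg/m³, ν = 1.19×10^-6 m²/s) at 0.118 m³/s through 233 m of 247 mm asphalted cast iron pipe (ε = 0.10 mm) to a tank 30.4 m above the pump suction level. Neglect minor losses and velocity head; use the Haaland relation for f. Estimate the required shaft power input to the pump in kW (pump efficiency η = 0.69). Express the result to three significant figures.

P_shaft ≈ 60.8 kW

V = 4Q/(πD²) = 2.463 m/s; Re = 5.11×10^5; ε/D = 4.05×10^-4; f = 0.01692
h_f = f(L/D)V²/2g = 4.934 m
Total head H = z + h_f = 30.4 + 4.934 = 35.33 m
P_hyd = ρgQH = 1025·9.81·0.118·35.33 = 41.92 kW
P_shaft = P_hyd/η = 41.92/0.69 = 60.76 kW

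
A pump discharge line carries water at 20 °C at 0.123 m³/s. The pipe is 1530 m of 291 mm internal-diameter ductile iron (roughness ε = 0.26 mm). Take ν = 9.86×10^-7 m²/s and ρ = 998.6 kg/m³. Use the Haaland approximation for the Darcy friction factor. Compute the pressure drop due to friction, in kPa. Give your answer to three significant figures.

V = 4Q/(πD²) = 4·0.123/(π·0.291²) = 1.849 m/s
Re = VD/ν = 1.849·0.291/9.86×10^-7 = 5.46×10^5 → turbulent
ε/D = 0.26/291 = 8.93×10^-4
Haaland: f = 0.01967
h_f = f(L/D)V²/(2g) = 0.01967·(1530/0.291)·1.849²/(2·9.81) = 18.02 m
Δp = ρg·h_f = 998.6·9.81·18.02 = 176.6 kPa

Δp ≈ 177 kPa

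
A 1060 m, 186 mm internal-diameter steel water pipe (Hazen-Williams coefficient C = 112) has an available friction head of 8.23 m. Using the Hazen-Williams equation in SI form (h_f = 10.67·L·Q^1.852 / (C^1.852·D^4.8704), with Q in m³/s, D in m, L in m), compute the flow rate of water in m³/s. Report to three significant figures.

Rearranging: Q = [h_f·C^1.852·D^4.8704 / (10.67·L)]^(1/1.852)
Q = [8.23·112^1.852·0.186^4.8704 / (10.67·1060)]^0.540 = 0.02715 m³/s

Q ≈ 0.0271 m³/s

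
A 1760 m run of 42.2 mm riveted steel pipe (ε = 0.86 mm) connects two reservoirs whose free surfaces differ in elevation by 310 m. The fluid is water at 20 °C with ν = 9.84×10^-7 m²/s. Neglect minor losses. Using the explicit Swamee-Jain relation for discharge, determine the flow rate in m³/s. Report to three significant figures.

Q ≈ 0.00240 m³/s

Swamee-Jain (Type II): Q = -0.965·√(gD⁵h_f/L)·ln[ε/(3.7D) + √(3.17ν²L/(gD³h_f))]
√(gD⁵h_f/L) = √(9.81·0.0422⁵·310/1760) = 4.809×10^-4
ε/(3.7D) = 0.00551; √(3.17ν²L/(gD³h_f)) = 1.54×10^-4
Q = -0.965·4.809×10^-4·ln(0.005662) = 0.002401 m³/s
Check: V = 1.72 m/s, Re = 7.36×10^4, f = 0.04980, h_f = 312 m ≈ 310 m ✓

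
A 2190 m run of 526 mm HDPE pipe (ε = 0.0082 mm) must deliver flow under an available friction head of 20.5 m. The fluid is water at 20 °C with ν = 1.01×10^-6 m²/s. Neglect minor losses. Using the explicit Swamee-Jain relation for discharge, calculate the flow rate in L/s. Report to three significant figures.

Swamee-Jain (Type II): Q = -0.965·√(gD⁵h_f/L)·ln[ε/(3.7D) + √(3.17ν²L/(gD³h_f))]
√(gD⁵h_f/L) = √(9.81·0.526⁵·20.5/2190) = 0.06081
ε/(3.7D) = 4.21×10^-6; √(3.17ν²L/(gD³h_f)) = 1.56×10^-5
Q = -0.965·0.06081·ln(1.977×10^-5) = 0.6356 m³/s
Check: V = 2.92 m/s, Re = 1.52×10^6, f = 0.01131, h_f = 20.5 m ≈ 20.5 m ✓

Q ≈ 636 L/s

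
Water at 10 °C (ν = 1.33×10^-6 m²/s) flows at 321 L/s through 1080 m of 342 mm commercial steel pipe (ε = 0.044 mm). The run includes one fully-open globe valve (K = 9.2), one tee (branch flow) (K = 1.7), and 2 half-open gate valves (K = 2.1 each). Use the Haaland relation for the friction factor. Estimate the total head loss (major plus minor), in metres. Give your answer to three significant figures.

H_L ≈ 36.6 m

V = 4Q/(πD²) = 3.494 m/s; V²/2g = 0.6223 m
Re = 8.99×10^5, ε/D = 1.29×10^-4 → f = 0.01384 (Haaland)
Major: h_f = f(L/D)·V²/2g = 0.01384·3158·0.6223 = 27.19 m
Minor: ΣK = 15.1; h_m = ΣK·V²/2g = 9.397 m
Total H_L = 27.19 + 9.397 = 36.59 m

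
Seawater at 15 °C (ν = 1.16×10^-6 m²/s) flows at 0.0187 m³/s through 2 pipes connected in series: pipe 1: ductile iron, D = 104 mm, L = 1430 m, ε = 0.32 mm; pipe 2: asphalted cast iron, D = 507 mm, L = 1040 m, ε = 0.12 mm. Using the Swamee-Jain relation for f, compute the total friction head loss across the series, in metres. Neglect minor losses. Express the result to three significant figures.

H ≈ 92.4 m

Pipe 1: V = 2.201 m/s, Re = 1.97×10^5, ε/D = 0.00308, f = 0.02720, h_1 = f(L/D)V²/2g = 92.38 m
Pipe 2: V = 0.09263 m/s, Re = 4.05×10^4, ε/D = 2.37×10^-4, f = 0.02262, h_2 = f(L/D)V²/2g = 0.02029 m
Series → Q common, losses add: H = Σh = 92.40 m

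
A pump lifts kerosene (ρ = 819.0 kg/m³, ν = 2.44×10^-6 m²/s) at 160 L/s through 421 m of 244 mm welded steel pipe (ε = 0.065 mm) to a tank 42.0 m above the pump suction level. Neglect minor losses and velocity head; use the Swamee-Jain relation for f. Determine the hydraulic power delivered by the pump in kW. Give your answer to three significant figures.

P_hyd ≈ 76.0 kW

V = 4Q/(πD²) = 3.422 m/s; Re = 3.42×10^5; ε/D = 2.66×10^-4; f = 0.01661
h_f = f(L/D)V²/2g = 17.10 m
Total head H = z + h_f = 42.0 + 17.10 = 59.10 m
P_hyd = ρgQH = 819.0·9.81·0.160·59.10 = 75.98 kW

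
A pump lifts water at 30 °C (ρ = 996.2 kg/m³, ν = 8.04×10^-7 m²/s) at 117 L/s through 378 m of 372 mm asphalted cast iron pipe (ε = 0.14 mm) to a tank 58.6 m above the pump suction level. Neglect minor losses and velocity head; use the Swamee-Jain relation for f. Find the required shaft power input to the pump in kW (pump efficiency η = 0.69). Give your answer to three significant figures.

V = 4Q/(πD²) = 1.076 m/s; Re = 4.98×10^5; ε/D = 3.76×10^-4; f = 0.01695
h_f = f(L/D)V²/2g = 1.017 m
Total head H = z + h_f = 58.6 + 1.017 = 59.62 m
P_hyd = ρgQH = 996.2·9.81·0.117·59.62 = 68.17 kW
P_shaft = P_hyd/η = 68.17/0.69 = 98.79 kW

P_shaft ≈ 98.8 kW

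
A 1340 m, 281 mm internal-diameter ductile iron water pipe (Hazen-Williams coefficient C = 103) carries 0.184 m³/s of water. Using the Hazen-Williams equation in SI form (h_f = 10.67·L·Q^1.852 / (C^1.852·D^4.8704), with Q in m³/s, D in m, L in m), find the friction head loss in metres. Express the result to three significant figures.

h_f ≈ 56.4 m

h_f = 10.67·1340·0.184^1.852 / (103^1.852·0.281^4.8704) = 56.36 m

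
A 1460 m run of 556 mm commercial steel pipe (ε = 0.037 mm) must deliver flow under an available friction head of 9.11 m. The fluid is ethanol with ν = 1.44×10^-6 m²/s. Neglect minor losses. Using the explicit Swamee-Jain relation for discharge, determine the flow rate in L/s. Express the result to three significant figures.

Q ≈ 553 L/s

Swamee-Jain (Type II): Q = -0.965·√(gD⁵h_f/L)·ln[ε/(3.7D) + √(3.17ν²L/(gD³h_f))]
√(gD⁵h_f/L) = √(9.81·0.556⁵·9.11/1460) = 0.05703
ε/(3.7D) = 1.80×10^-5; √(3.17ν²L/(gD³h_f)) = 2.50×10^-5
Q = -0.965·0.05703·ln(4.298×10^-5) = 0.5534 m³/s
Check: V = 2.28 m/s, Re = 8.80×10^5, f = 0.01315, h_f = 9.14 m ≈ 9.11 m ✓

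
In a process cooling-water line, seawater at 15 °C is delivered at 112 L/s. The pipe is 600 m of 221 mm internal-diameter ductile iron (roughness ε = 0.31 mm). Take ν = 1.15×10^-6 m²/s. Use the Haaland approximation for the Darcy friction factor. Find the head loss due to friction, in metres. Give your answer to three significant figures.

h_f ≈ 25.7 m

V = 4Q/(πD²) = 4·0.112/(π·0.221²) = 2.920 m/s
Re = VD/ν = 2.920·0.221/1.15×10^-6 = 5.61×10^5 → turbulent
ε/D = 0.31/221 = 0.00140
Haaland: f = 0.02177
h_f = f(L/D)V²/(2g) = 0.02177·(600/0.221)·2.920²/(2·9.81) = 25.68 m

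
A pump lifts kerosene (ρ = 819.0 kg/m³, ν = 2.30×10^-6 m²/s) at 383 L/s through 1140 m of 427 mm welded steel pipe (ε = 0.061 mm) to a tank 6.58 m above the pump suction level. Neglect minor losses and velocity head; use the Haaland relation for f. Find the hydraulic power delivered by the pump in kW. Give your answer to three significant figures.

P_hyd ≈ 64.4 kW

V = 4Q/(πD²) = 2.675 m/s; Re = 4.97×10^5; ε/D = 1.43×10^-4; f = 0.01474
h_f = f(L/D)V²/2g = 14.34 m
Total head H = z + h_f = 6.58 + 14.34 = 20.92 m
P_hyd = ρgQH = 819.0·9.81·0.383·20.92 = 64.39 kW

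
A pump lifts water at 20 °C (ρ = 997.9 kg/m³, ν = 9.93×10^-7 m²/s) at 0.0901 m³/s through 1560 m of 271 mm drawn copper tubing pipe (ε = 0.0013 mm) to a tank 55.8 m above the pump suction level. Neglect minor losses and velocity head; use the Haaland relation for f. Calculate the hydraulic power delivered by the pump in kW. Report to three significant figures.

P_hyd ≈ 57.7 kW

V = 4Q/(πD²) = 1.562 m/s; Re = 4.26×10^5; ε/D = 4.80×10^-6; f = 0.01349
h_f = f(L/D)V²/2g = 9.658 m
Total head H = z + h_f = 55.8 + 9.658 = 65.46 m
P_hyd = ρgQH = 997.9·9.81·0.0901·65.46 = 57.74 kW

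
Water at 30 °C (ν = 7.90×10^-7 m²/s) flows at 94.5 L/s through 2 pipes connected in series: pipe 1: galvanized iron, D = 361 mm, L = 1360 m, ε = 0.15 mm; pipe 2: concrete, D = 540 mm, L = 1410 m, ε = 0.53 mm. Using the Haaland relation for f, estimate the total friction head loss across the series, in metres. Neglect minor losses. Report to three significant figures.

H ≈ 3.28 m

Pipe 1: V = 0.9233 m/s, Re = 4.22×10^5, ε/D = 4.16×10^-4, f = 0.01717, h_1 = f(L/D)V²/2g = 2.811 m
Pipe 2: V = 0.4126 m/s, Re = 2.82×10^5, ε/D = 9.81×10^-4, f = 0.02050, h_2 = f(L/D)V²/2g = 0.4644 m
Series → Q common, losses add: H = Σh = 3.276 m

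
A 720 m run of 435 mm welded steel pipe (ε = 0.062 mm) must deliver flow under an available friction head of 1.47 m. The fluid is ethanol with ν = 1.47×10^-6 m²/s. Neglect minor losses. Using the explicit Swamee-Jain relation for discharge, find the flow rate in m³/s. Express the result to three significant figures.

Swamee-Jain (Type II): Q = -0.965·√(gD⁵h_f/L)·ln[ε/(3.7D) + √(3.17ν²L/(gD³h_f))]
√(gD⁵h_f/L) = √(9.81·0.435⁵·1.47/720) = 0.01766
ε/(3.7D) = 3.85×10^-5; √(3.17ν²L/(gD³h_f)) = 6.45×10^-5
Q = -0.965·0.01766·ln(1.030×10^-4) = 0.1565 m³/s
Check: V = 1.05 m/s, Re = 3.12×10^5, f = 0.01575, h_f = 1.47 m ≈ 1.47 m ✓

Q ≈ 0.156 m³/s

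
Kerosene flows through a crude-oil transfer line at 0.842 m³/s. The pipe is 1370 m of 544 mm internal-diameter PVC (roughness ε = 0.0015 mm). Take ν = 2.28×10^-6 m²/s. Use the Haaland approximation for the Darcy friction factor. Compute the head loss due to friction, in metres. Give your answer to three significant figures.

V = 4Q/(πD²) = 4·0.842/(π·0.544²) = 3.623 m/s
Re = VD/ν = 3.623·0.544/2.28×10^-6 = 8.64×10^5 → turbulent
ε/D = 0.0015/544 = 2.76×10^-6
Haaland: f = 0.01192
h_f = f(L/D)V²/(2g) = 0.01192·(1370/0.544)·3.623²/(2·9.81) = 20.07 m

h_f ≈ 20.1 m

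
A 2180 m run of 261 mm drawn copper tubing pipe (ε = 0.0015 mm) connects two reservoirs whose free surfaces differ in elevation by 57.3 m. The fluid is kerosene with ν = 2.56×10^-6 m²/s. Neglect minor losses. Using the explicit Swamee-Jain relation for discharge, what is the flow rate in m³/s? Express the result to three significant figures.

Q ≈ 0.163 m³/s

Swamee-Jain (Type II): Q = -0.965·√(gD⁵h_f/L)·ln[ε/(3.7D) + √(3.17ν²L/(gD³h_f))]
√(gD⁵h_f/L) = √(9.81·0.261⁵·57.3/2180) = 0.01767
ε/(3.7D) = 1.55×10^-6; √(3.17ν²L/(gD³h_f)) = 6.73×10^-5
Q = -0.965·0.01767·ln(6.887×10^-5) = 0.1634 m³/s
Check: V = 3.05 m/s, Re = 3.11×10^5, f = 0.01434, h_f = 57.0 m ≈ 57.3 m ✓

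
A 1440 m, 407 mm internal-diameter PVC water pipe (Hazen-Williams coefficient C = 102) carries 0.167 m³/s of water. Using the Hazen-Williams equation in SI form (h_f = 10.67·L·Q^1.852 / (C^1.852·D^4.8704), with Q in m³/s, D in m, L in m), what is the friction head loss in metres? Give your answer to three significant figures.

h_f = 10.67·1440·0.167^1.852 / (102^1.852·0.407^4.8704) = 8.482 m

h_f ≈ 8.48 m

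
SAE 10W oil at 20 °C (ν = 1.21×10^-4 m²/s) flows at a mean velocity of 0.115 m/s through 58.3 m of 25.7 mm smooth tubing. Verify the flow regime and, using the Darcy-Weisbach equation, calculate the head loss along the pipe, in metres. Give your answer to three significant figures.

Re = VD/ν = 0.115·0.02570/1.21×10^-4 = 24.4 → laminar (Re < 2300)
f = 64/Re = 2.620
h_f = f(L/D)V²/(2g) = 2.620·(58.3/0.02570)·0.115²/(2·9.81) = 4.007 m

h_f ≈ 4.01 m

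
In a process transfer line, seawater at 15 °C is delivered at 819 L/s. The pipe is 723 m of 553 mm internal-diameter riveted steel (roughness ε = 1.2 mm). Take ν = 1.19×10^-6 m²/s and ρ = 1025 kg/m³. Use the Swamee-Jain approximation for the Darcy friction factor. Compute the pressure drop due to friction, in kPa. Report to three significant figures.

Δp ≈ 188 kPa

V = 4Q/(πD²) = 4·0.819/(π·0.553²) = 3.410 m/s
Re = VD/ν = 3.410·0.553/1.19×10^-6 = 1.58×10^6 → turbulent
ε/D = 1.2/553 = 0.00217
Swamee-Jain: f = 0.02410
h_f = f(L/D)V²/(2g) = 0.02410·(723/0.553)·3.410²/(2·9.81) = 18.67 m
Δp = ρg·h_f = 1025·9.81·18.67 = 187.8 kPa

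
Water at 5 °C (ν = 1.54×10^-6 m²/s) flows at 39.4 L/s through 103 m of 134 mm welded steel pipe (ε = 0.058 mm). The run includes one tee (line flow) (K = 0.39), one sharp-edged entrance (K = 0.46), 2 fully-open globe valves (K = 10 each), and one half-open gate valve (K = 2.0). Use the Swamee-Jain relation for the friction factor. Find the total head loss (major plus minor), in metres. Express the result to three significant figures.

H_L ≈ 14.7 m

V = 4Q/(πD²) = 2.794 m/s; V²/2g = 0.3978 m
Re = 2.43×10^5, ε/D = 4.33×10^-4 → f = 0.01824 (Swamee-Jain)
Major: h_f = f(L/D)·V²/2g = 0.01824·768.7·0.3978 = 5.578 m
Minor: ΣK = 22.9; h_m = ΣK·V²/2g = 9.090 m
Total H_L = 5.578 + 9.090 = 14.67 m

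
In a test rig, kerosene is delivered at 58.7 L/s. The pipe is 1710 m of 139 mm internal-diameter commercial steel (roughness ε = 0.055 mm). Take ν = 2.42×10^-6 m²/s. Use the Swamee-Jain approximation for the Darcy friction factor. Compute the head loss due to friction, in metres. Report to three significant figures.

h_f ≈ 171 m

V = 4Q/(πD²) = 4·0.0587/(π·0.139²) = 3.868 m/s
Re = VD/ν = 3.868·0.139/2.42×10^-6 = 2.22×10^5 → turbulent
ε/D = 0.055/139 = 3.96×10^-4
Swamee-Jain: f = 0.01817
h_f = f(L/D)V²/(2g) = 0.01817·(1710/0.139)·3.868²/(2·9.81) = 170.5 m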